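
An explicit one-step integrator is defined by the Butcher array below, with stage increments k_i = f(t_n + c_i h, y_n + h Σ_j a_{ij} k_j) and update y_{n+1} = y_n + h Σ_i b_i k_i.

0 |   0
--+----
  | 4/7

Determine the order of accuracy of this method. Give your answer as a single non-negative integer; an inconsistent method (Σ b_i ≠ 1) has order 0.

b = (4/7)
c = (0)
Σ b_i: 4/7·1 = 4/7 ≠ 1 ⇒ order 0.

0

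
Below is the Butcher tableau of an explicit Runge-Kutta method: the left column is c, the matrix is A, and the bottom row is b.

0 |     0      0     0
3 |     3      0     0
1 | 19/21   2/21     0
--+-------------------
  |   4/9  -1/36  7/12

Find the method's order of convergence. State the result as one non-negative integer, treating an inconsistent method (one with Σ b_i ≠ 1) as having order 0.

3

b = (4/9, -1/36, 7/12)
c = (0, 3, 1)
Ac = (0, 0, 2/7)
Σ b_i: 4/9·1 + (-1/36)·1 + 7/12·1 = 1 ✓
b·c: (-1/36)·3 + 7/12·1 = 1/2 ✓
b·c²: (-1/36)·9 + 7/12·1 = 1/3 ✓
b·Ac: 7/12·2/7 = 1/6 ✓; 3 stages ⇒ order 3.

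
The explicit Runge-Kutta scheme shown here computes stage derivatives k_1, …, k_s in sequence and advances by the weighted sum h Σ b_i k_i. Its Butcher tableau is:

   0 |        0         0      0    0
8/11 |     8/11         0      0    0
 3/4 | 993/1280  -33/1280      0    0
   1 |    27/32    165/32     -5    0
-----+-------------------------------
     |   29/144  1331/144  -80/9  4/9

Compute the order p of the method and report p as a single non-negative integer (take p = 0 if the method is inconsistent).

b = (29/144, 1331/144, -80/9, 4/9)
c = (0, 8/11, 3/4, 1)
Ac = (0, 0, -3/160, 0)
Σ b_i: 29/144·1 + 1331/144·1 + (-80/9)·1 + 4/9·1 = 1 ✓
b·c: 1331/144·8/11 + (-80/9)·3/4 + 4/9·1 = 1/2 ✓
b·c²: 1331/144·64/121 + (-80/9)·9/16 + 4/9·1 = 1/3 ✓
b·Ac: (-80/9)·(-3/160) = 1/6 ✓
b·c³: 1331/144·512/1331 + (-80/9)·27/64 + 4/9·1 = 1/4 ✓
b·(c∘Ac): (-80/9)·(-9/640) = 1/8 ✓
b·Ac²: (-80/9)·(-3/220) + 4/9·(-15/176) = 1/12 ✓
b·A²c: 4/9·3/32 = 1/24 ✓; 4 stages ⇒ order 4.

4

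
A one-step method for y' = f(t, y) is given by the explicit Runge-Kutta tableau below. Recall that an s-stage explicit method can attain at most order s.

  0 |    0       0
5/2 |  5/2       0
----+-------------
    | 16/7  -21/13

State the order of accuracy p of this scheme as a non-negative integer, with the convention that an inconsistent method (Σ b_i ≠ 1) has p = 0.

0

b = (16/7, -21/13)
c = (0, 5/2)
Σ b_i: 16/7·1 + (-21/13)·1 = 61/91 ≠ 1 ⇒ order 0.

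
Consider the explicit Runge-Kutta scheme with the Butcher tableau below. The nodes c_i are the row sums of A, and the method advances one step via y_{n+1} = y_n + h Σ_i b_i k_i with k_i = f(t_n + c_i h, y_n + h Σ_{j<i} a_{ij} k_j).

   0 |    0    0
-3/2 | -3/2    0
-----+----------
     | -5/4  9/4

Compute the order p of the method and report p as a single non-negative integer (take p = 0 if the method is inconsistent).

1

b = (-5/4, 9/4)
c = (0, -3/2)
Σ b_i: (-5/4)·1 + 9/4·1 = 1 ✓
b·c: 9/4·(-3/2) = -27/8 ≠ 1/2 ⇒ order 1.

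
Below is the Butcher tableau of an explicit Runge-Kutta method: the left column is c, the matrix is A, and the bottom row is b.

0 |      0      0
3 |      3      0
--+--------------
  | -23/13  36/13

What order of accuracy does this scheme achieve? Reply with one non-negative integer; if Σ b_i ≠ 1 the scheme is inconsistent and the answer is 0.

1

b = (-23/13, 36/13)
c = (0, 3)
Σ b_i: (-23/13)·1 + 36/13·1 = 1 ✓
b·c: 36/13·3 = 108/13 ≠ 1/2 ⇒ order 1.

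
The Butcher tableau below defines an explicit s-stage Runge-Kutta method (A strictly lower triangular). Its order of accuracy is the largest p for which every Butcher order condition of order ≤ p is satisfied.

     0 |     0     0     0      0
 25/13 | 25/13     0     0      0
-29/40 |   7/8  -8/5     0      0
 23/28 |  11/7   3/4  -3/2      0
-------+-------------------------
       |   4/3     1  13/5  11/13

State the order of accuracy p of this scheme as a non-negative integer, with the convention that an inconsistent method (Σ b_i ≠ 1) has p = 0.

b = (4/3, 1, 13/5, 11/13)
c = (0, 25/13, -29/40, 23/28)
Ac = (0, 0, -40/13, 2631/1040)
Σ b_i: 4/3·1 + 1·1 + 13/5·1 + 11/13·1 = 1127/195 ≠ 1 ⇒ order 0.

0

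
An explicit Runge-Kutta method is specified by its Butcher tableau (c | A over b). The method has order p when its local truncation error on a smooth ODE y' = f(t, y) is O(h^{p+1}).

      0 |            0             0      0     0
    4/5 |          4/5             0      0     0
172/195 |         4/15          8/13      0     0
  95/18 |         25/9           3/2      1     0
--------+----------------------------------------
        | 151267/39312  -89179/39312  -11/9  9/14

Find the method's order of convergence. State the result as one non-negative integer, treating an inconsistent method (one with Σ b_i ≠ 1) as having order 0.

b = (151267/39312, -89179/39312, -11/9, 9/14)
c = (0, 4/5, 172/195, 95/18)
Ac = (0, 0, 32/65, 406/195)
Σ b_i: 151267/39312·1 + (-89179/39312)·1 + (-11/9)·1 + 9/14·1 = 1 ✓
b·c: (-89179/39312)·4/5 + (-11/9)·172/195 + 9/14·95/18 = 1/2 ✓
b·c²: (-89179/39312)·16/25 + (-11/9)·29584/38025 + 9/14·9025/324 = 297128033/19164600 ≠ 1/3 ⇒ order 2.
b·Ac: (-11/9)·32/65 + 9/14·406/195 = 431/585 ≠ 1/6

2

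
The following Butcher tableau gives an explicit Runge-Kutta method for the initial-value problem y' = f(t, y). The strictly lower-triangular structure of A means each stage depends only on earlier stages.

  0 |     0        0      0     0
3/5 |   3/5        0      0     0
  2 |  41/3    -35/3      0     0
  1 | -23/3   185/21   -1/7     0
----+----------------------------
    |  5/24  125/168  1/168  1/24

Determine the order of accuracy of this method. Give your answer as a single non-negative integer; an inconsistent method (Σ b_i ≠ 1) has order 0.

4

b = (5/24, 125/168, 1/168, 1/24)
c = (0, 3/5, 2, 1)
Ac = (0, 0, -7, 5)
Σ b_i: 5/24·1 + 125/168·1 + 1/168·1 + 1/24·1 = 1 ✓
b·c: 125/168·3/5 + 1/168·2 + 1/24·1 = 1/2 ✓
b·c²: 125/168·9/25 + 1/168·4 + 1/24·1 = 1/3 ✓
b·Ac: 1/168·(-7) + 1/24·5 = 1/6 ✓
b·c³: 125/168·27/125 + 1/168·8 + 1/24·1 = 1/4 ✓
b·(c∘Ac): 1/168·(-14) + 1/24·5 = 1/8 ✓
b·Ac²: 1/168·(-21/5) + 1/24·13/5 = 1/12 ✓
b·A²c: 1/24·1 = 1/24 ✓; 4 stages ⇒ order 4.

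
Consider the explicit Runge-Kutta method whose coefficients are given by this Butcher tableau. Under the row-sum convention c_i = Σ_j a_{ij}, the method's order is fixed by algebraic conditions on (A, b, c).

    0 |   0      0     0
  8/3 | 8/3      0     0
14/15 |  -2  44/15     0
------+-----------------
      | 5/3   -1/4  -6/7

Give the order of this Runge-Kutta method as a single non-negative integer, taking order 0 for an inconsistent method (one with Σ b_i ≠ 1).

b = (5/3, -1/4, -6/7)
c = (0, 8/3, 14/15)
Ac = (0, 0, 352/45)
Σ b_i: 5/3·1 + (-1/4)·1 + (-6/7)·1 = 47/84 ≠ 1 ⇒ order 0.

0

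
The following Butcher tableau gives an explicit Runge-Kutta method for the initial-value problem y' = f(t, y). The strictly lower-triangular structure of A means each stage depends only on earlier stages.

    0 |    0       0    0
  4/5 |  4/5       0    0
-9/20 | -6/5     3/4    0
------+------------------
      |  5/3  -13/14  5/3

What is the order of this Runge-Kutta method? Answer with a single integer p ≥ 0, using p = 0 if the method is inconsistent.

b = (5/3, -13/14, 5/3)
c = (0, 4/5, -9/20)
Ac = (0, 0, 3/5)
Σ b_i: 5/3·1 + (-13/14)·1 + 5/3·1 = 101/42 ≠ 1 ⇒ order 0.

0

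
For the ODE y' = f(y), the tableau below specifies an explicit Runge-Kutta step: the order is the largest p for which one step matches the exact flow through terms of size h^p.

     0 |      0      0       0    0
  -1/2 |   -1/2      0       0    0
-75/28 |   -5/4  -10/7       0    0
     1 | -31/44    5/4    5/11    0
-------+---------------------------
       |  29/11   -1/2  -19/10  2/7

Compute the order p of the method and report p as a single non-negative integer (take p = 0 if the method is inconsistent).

0

b = (29/11, -1/2, -19/10, 2/7)
c = (0, -1/2, -75/28, 1)
Ac = (0, 0, 5/7, -1135/616)
Σ b_i: 29/11·1 + (-1/2)·1 + (-19/10)·1 + 2/7·1 = 201/385 ≠ 1 ⇒ order 0.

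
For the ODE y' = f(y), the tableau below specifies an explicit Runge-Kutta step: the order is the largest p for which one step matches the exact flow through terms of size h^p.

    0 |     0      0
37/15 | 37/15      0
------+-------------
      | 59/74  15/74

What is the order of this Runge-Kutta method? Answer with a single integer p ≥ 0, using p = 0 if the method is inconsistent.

b = (59/74, 15/74)
c = (0, 37/15)
Σ b_i: 59/74·1 + 15/74·1 = 1 ✓
b·c: 15/74·37/15 = 1/2 ✓; 2 stages ⇒ order 2.

2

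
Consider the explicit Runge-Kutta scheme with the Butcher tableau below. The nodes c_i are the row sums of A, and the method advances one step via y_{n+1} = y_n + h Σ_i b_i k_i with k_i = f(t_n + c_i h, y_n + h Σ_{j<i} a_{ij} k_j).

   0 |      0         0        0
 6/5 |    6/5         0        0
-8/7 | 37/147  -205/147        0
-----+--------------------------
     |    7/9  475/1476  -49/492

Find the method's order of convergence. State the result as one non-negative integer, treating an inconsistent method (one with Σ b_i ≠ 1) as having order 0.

3

b = (7/9, 475/1476, -49/492)
c = (0, 6/5, -8/7)
Ac = (0, 0, -82/49)
Σ b_i: 7/9·1 + 475/1476·1 + (-49/492)·1 = 1 ✓
b·c: 475/1476·6/5 + (-49/492)·(-8/7) = 1/2 ✓
b·c²: 475/1476·36/25 + (-49/492)·64/49 = 1/3 ✓
b·Ac: (-49/492)·(-82/49) = 1/6 ✓; 3 stages ⇒ order 3.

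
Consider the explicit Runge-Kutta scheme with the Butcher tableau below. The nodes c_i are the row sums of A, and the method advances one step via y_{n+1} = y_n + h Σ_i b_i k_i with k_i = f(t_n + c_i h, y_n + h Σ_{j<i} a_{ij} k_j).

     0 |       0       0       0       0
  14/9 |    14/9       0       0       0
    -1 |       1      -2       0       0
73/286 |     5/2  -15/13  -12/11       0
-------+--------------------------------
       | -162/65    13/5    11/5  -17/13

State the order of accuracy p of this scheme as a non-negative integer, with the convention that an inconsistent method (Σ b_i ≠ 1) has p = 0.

1

b = (-162/65, 13/5, 11/5, -17/13)
c = (0, 14/9, -1, 73/286)
Ac = (0, 0, -28/9, -302/429)
Σ b_i: (-162/65)·1 + 13/5·1 + 11/5·1 + (-17/13)·1 = 1 ✓
b·c: 13/5·14/9 + 11/5·(-1) + (-17/13)·73/286 = 252749/167310 ≠ 1/2 ⇒ order 1.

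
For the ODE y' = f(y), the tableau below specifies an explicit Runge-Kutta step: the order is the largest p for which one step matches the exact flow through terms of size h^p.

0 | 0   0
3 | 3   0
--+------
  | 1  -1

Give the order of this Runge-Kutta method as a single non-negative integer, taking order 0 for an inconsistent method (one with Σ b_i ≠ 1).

0

b = (1, -1)
c = (0, 3)
Σ b_i: 1·1 + (-1)·1 = 0 ≠ 1 ⇒ order 0.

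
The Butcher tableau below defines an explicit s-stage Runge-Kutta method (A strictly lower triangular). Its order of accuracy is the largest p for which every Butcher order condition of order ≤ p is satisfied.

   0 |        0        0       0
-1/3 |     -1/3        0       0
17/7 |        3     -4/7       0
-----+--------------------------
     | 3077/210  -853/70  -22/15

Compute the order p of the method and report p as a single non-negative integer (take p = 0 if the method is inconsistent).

b = (3077/210, -853/70, -22/15)
c = (0, -1/3, 17/7)
Ac = (0, 0, 4/21)
Σ b_i: 3077/210·1 + (-853/70)·1 + (-22/15)·1 = 1 ✓
b·c: (-853/70)·(-1/3) + (-22/15)·17/7 = 1/2 ✓
b·c²: (-853/70)·1/9 + (-22/15)·289/49 = -44119/4410 ≠ 1/3 ⇒ order 2.
b·Ac: (-22/15)·4/21 = -88/315 ≠ 1/6

2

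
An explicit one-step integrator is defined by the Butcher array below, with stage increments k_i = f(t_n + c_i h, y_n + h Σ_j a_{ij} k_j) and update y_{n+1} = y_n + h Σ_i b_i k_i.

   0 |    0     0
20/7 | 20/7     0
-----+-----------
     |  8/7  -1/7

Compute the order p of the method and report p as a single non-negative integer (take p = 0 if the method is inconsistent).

b = (8/7, -1/7)
c = (0, 20/7)
Σ b_i: 8/7·1 + (-1/7)·1 = 1 ✓
b·c: (-1/7)·20/7 = -20/49 ≠ 1/2 ⇒ order 1.

1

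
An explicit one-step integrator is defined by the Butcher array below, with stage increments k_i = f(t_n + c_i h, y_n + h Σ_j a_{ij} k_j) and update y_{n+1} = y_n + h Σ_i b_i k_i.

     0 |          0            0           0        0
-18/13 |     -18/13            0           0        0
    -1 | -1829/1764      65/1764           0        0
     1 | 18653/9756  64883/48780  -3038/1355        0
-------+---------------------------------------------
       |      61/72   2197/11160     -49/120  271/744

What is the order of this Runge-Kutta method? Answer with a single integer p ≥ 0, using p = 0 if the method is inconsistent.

b = (61/72, 2197/11160, -49/120, 271/744)
c = (0, -18/13, -1, 1)
Ac = (0, 0, -5/98, 217/542)
Σ b_i: 61/72·1 + 2197/11160·1 + (-49/120)·1 + 271/744·1 = 1 ✓
b·c: 2197/11160·(-18/13) + (-49/120)·(-1) + 271/744·1 = 1/2 ✓
b·c²: 2197/11160·324/169 + (-49/120)·1 + 271/744·1 = 1/3 ✓
b·Ac: (-49/120)·(-5/98) + 271/744·217/542 = 1/6 ✓
b·c³: 2197/11160·(-5832/2197) + (-49/120)·(-1) + 271/744·1 = 1/4 ✓
b·(c∘Ac): (-49/120)·5/98 + 271/744·217/542 = 1/8 ✓
b·Ac²: (-49/120)·45/637 + 271/744·1085/3523 = 1/12 ✓
b·A²c: 271/744·31/271 = 1/24 ✓; 4 stages ⇒ order 4.

4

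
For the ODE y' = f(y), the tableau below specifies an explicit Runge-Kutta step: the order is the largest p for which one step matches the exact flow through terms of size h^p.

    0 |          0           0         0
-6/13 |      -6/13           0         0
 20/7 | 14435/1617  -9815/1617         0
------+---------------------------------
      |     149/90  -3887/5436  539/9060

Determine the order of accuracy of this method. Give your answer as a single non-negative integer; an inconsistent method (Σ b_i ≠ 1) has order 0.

b = (149/90, -3887/5436, 539/9060)
c = (0, -6/13, 20/7)
Ac = (0, 0, 1510/539)
Σ b_i: 149/90·1 + (-3887/5436)·1 + 539/9060·1 = 1 ✓
b·c: (-3887/5436)·(-6/13) + 539/9060·20/7 = 1/2 ✓
b·c²: (-3887/5436)·36/169 + 539/9060·400/49 = 1/3 ✓
b·Ac: 539/9060·1510/539 = 1/6 ✓; 3 stages ⇒ order 3.

3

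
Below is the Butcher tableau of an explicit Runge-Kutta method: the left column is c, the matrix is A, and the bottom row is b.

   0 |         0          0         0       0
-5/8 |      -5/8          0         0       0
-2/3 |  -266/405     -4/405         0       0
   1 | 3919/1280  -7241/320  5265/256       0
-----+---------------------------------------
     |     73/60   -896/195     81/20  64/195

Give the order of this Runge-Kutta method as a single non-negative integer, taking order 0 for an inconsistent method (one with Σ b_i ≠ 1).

4

b = (73/60, -896/195, 81/20, 64/195)
c = (0, -5/8, -2/3, 1)
Ac = (0, 0, 1/162, 221/512)
Σ b_i: 73/60·1 + (-896/195)·1 + 81/20·1 + 64/195·1 = 1 ✓
b·c: (-896/195)·(-5/8) + 81/20·(-2/3) + 64/195·1 = 1/2 ✓
b·c²: (-896/195)·25/64 + 81/20·4/9 + 64/195·1 = 1/3 ✓
b·Ac: 81/20·1/162 + 64/195·221/512 = 1/6 ✓
b·c³: (-896/195)·(-125/512) + 81/20·(-8/27) + 64/195·1 = 1/4 ✓
b·(c∘Ac): 81/20·(-1/243) + 64/195·221/512 = 1/8 ✓
b·Ac²: 81/20·(-5/1296) + 64/195·1235/4096 = 1/12 ✓
b·A²c: 64/195·65/512 = 1/24 ✓; 4 stages ⇒ order 4.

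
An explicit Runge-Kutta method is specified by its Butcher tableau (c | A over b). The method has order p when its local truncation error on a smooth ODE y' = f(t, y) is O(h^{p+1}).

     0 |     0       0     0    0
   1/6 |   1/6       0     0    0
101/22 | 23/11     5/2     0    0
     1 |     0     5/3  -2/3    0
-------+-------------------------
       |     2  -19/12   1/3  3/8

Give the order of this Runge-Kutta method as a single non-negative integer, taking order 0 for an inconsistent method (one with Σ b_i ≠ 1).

0

b = (2, -19/12, 1/3, 3/8)
c = (0, 1/6, 101/22, 1)
Ac = (0, 0, 5/12, -551/198)
Σ b_i: 2·1 + (-19/12)·1 + 1/3·1 + 3/8·1 = 9/8 ≠ 1 ⇒ order 0.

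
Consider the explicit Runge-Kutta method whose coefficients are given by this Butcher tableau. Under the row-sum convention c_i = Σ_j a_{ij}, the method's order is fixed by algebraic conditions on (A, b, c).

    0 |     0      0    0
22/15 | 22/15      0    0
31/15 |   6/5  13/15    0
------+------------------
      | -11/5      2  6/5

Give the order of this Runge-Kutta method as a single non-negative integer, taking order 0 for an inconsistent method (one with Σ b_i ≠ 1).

b = (-11/5, 2, 6/5)
c = (0, 22/15, 31/15)
Ac = (0, 0, 286/225)
Σ b_i: (-11/5)·1 + 2·1 + 6/5·1 = 1 ✓
b·c: 2·22/15 + 6/5·31/15 = 406/75 ≠ 1/2 ⇒ order 1.

1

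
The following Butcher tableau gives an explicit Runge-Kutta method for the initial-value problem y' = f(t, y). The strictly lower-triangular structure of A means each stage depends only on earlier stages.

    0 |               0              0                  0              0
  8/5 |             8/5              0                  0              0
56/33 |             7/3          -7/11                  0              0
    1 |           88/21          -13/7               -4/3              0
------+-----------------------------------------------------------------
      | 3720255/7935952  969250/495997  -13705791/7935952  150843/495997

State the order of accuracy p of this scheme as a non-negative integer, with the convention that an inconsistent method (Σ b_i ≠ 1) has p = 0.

b = (3720255/7935952, 969250/495997, -13705791/7935952, 150843/495997)
c = (0, 8/5, 56/33, 1)
Ac = (0, 0, -56/55, -18136/3465)
Σ b_i: 3720255/7935952·1 + 969250/495997·1 + (-13705791/7935952)·1 + 150843/495997·1 = 1 ✓
b·c: 969250/495997·8/5 + (-13705791/7935952)·56/33 + 150843/495997·1 = 1/2 ✓
b·c²: 969250/495997·64/25 + (-13705791/7935952)·3136/1089 + 150843/495997·1 = 1/3 ✓
b·Ac: (-13705791/7935952)·(-56/55) + 150843/495997·(-18136/3465) = 1/6 ✓
b·c³: 969250/495997·512/125 + (-13705791/7935952)·175616/35937 + 150843/495997·1 = -6452623/49103703 ≠ 1/4 ⇒ order 3.
b·(c∘Ac): (-13705791/7935952)·(-3136/1815) + 150843/495997·(-18136/3465) = 10358308/7439955 ≠ 1/8
b·Ac²: (-13705791/7935952)·(-448/275) + 150843/495997·(-4913344/571725) = 9817828/49103703 ≠ 1/12
b·A²c: 150843/495997·224/165 = 1023904/2479985 ≠ 1/24

3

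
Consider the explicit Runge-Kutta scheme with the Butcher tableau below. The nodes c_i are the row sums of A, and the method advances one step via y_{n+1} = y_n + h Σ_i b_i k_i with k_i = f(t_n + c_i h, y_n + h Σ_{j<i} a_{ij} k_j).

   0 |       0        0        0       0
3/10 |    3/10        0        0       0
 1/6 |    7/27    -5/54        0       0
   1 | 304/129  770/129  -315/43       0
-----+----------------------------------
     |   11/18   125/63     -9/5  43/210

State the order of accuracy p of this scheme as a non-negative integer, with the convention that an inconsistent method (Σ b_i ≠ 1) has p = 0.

4

b = (11/18, 125/63, -9/5, 43/210)
c = (0, 3/10, 1/6, 1)
Ac = (0, 0, -1/36, 49/86)
Σ b_i: 11/18·1 + 125/63·1 + (-9/5)·1 + 43/210·1 = 1 ✓
b·c: 125/63·3/10 + (-9/5)·1/6 + 43/210·1 = 1/2 ✓
b·c²: 125/63·9/100 + (-9/5)·1/36 + 43/210·1 = 1/3 ✓
b·Ac: (-9/5)·(-1/36) + 43/210·49/86 = 1/6 ✓
b·c³: 125/63·27/1000 + (-9/5)·1/216 + 43/210·1 = 1/4 ✓
b·(c∘Ac): (-9/5)·(-1/216) + 43/210·49/86 = 1/8 ✓
b·Ac²: (-9/5)·(-1/120) + 43/210·287/860 = 1/12 ✓
b·A²c: 43/210·35/172 = 1/24 ✓; 4 stages ⇒ order 4.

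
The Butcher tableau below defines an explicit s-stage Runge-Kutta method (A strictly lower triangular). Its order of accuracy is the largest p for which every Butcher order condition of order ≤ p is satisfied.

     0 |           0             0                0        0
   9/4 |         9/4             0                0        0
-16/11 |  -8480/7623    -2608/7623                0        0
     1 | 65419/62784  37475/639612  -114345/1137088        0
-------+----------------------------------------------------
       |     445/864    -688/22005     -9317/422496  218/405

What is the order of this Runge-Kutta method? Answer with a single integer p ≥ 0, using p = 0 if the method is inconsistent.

4

b = (445/864, -688/22005, -9317/422496, 218/405)
c = (0, 9/4, -16/11, 1)
Ac = (0, 0, -652/847, 485/1744)
Σ b_i: 445/864·1 + (-688/22005)·1 + (-9317/422496)·1 + 218/405·1 = 1 ✓
b·c: (-688/22005)·9/4 + (-9317/422496)·(-16/11) + 218/405·1 = 1/2 ✓
b·c²: (-688/22005)·81/16 + (-9317/422496)·256/121 + 218/405·1 = 1/3 ✓
b·Ac: (-9317/422496)·(-652/847) + 218/405·485/1744 = 1/6 ✓
b·c³: (-688/22005)·729/64 + (-9317/422496)·(-4096/1331) + 218/405·1 = 1/4 ✓
b·(c∘Ac): (-9317/422496)·10432/9317 + 218/405·485/1744 = 1/8 ✓
b·Ac²: (-9317/422496)·(-1467/847) + 218/405·585/6976 = 1/12 ✓
b·A²c: 218/405·135/1744 = 1/24 ✓; 4 stages ⇒ order 4.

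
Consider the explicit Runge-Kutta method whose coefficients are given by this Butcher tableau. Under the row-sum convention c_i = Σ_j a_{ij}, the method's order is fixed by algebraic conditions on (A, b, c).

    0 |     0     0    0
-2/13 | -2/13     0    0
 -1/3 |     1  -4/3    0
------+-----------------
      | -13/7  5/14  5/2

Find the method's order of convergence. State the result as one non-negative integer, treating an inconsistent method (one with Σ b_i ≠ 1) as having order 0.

1

b = (-13/7, 5/14, 5/2)
c = (0, -2/13, -1/3)
Ac = (0, 0, 8/39)
Σ b_i: (-13/7)·1 + 5/14·1 + 5/2·1 = 1 ✓
b·c: 5/14·(-2/13) + 5/2·(-1/3) = -485/546 ≠ 1/2 ⇒ order 1.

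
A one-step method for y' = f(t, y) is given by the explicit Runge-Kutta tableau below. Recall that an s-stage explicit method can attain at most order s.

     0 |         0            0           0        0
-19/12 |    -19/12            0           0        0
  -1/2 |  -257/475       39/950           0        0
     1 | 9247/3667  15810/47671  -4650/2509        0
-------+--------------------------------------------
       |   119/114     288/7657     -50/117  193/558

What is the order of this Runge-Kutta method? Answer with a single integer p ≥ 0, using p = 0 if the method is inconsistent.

4

b = (119/114, 288/7657, -50/117, 193/558)
c = (0, -19/12, -1/2, 1)
Ac = (0, 0, -13/200, 155/386)
Σ b_i: 119/114·1 + 288/7657·1 + (-50/117)·1 + 193/558·1 = 1 ✓
b·c: 288/7657·(-19/12) + (-50/117)·(-1/2) + 193/558·1 = 1/2 ✓
b·c²: 288/7657·361/144 + (-50/117)·1/4 + 193/558·1 = 1/3 ✓
b·Ac: (-50/117)·(-13/200) + 193/558·155/386 = 1/6 ✓
b·c³: 288/7657·(-6859/1728) + (-50/117)·(-1/8) + 193/558·1 = 1/4 ✓
b·(c∘Ac): (-50/117)·13/400 + 193/558·155/386 = 1/8 ✓
b·Ac²: (-50/117)·247/2400 + 193/558·1705/4632 = 1/12 ✓
b·A²c: 193/558·93/772 = 1/24 ✓; 4 stages ⇒ order 4.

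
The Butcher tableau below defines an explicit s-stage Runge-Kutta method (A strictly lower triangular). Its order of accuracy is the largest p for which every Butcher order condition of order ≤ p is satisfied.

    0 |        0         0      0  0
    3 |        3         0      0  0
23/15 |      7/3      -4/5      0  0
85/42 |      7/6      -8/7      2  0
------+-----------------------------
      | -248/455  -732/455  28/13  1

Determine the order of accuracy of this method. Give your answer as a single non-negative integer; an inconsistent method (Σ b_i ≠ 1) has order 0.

2

b = (-248/455, -732/455, 28/13, 1)
c = (0, 3, 23/15, 85/42)
Ac = (0, 0, -12/5, -38/105)
Σ b_i: (-248/455)·1 + (-732/455)·1 + 28/13·1 + 1·1 = 1 ✓
b·c: (-732/455)·3 + 28/13·23/15 + 1·85/42 = 1/2 ✓
b·c²: (-732/455)·9 + 28/13·529/225 + 1·7225/1764 = -3049603/573300 ≠ 1/3 ⇒ order 2.
b·Ac: 28/13·(-12/5) + 1·(-38/105) = -1510/273 ≠ 1/6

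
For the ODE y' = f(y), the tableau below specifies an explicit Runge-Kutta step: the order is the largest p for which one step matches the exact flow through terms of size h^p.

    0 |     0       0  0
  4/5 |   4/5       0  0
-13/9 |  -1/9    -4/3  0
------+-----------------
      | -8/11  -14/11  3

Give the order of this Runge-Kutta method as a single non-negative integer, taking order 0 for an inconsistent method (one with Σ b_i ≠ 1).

b = (-8/11, -14/11, 3)
c = (0, 4/5, -13/9)
Ac = (0, 0, -16/15)
Σ b_i: (-8/11)·1 + (-14/11)·1 + 3·1 = 1 ✓
b·c: (-14/11)·4/5 + 3·(-13/9) = -883/165 ≠ 1/2 ⇒ order 1.

1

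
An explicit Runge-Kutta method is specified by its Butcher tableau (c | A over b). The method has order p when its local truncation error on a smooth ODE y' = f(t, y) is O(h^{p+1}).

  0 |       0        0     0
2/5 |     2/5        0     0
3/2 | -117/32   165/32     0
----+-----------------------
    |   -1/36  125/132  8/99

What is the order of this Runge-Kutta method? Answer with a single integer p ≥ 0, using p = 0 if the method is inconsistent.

3

b = (-1/36, 125/132, 8/99)
c = (0, 2/5, 3/2)
Ac = (0, 0, 33/16)
Σ b_i: (-1/36)·1 + 125/132·1 + 8/99·1 = 1 ✓
b·c: 125/132·2/5 + 8/99·3/2 = 1/2 ✓
b·c²: 125/132·4/25 + 8/99·9/4 = 1/3 ✓
b·Ac: 8/99·33/16 = 1/6 ✓; 3 stages ⇒ order 3.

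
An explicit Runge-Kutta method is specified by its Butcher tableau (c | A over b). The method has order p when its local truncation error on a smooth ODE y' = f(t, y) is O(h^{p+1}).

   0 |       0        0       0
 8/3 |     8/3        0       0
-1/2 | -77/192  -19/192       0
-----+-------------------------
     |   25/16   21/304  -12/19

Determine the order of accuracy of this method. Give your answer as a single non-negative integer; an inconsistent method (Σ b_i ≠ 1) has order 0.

b = (25/16, 21/304, -12/19)
c = (0, 8/3, -1/2)
Ac = (0, 0, -19/72)
Σ b_i: 25/16·1 + 21/304·1 + (-12/19)·1 = 1 ✓
b·c: 21/304·8/3 + (-12/19)·(-1/2) = 1/2 ✓
b·c²: 21/304·64/9 + (-12/19)·1/4 = 1/3 ✓
b·Ac: (-12/19)·(-19/72) = 1/6 ✓; 3 stages ⇒ order 3.

3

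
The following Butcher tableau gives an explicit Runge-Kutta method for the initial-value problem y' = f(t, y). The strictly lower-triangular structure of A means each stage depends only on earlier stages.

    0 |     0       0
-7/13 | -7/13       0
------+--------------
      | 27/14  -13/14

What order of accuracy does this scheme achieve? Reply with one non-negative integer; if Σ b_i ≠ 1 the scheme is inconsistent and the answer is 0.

b = (27/14, -13/14)
c = (0, -7/13)
Σ b_i: 27/14·1 + (-13/14)·1 = 1 ✓
b·c: (-13/14)·(-7/13) = 1/2 ✓; 2 stages ⇒ order 2.

2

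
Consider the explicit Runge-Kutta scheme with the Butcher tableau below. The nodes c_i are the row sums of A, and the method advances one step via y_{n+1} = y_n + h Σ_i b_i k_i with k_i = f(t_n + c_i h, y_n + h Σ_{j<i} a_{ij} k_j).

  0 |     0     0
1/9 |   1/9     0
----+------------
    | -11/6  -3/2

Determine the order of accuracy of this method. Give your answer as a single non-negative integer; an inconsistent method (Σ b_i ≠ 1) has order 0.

0

b = (-11/6, -3/2)
c = (0, 1/9)
Σ b_i: (-11/6)·1 + (-3/2)·1 = -10/3 ≠ 1 ⇒ order 0.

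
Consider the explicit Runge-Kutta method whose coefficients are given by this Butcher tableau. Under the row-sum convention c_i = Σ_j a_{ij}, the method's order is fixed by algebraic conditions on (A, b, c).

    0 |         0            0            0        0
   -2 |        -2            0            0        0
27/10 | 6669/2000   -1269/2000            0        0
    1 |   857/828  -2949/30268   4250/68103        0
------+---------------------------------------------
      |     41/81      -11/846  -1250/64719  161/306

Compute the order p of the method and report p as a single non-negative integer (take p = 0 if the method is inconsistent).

b = (41/81, -11/846, -1250/64719, 161/306)
c = (0, -2, 27/10, 1)
Ac = (0, 0, 1269/1000, 117/322)
Σ b_i: 41/81·1 + (-11/846)·1 + (-1250/64719)·1 + 161/306·1 = 1 ✓
b·c: (-11/846)·(-2) + (-1250/64719)·27/10 + 161/306·1 = 1/2 ✓
b·c²: (-11/846)·4 + (-1250/64719)·729/100 + 161/306·1 = 1/3 ✓
b·Ac: (-1250/64719)·1269/1000 + 161/306·117/322 = 1/6 ✓
b·c³: (-11/846)·(-8) + (-1250/64719)·19683/1000 + 161/306·1 = 1/4 ✓
b·(c∘Ac): (-1250/64719)·34263/10000 + 161/306·117/322 = 1/8 ✓
b·Ac²: (-1250/64719)·(-1269/500) + 161/306·3/46 = 1/12 ✓
b·A²c: 161/306·51/644 = 1/24 ✓; 4 stages ⇒ order 4.

4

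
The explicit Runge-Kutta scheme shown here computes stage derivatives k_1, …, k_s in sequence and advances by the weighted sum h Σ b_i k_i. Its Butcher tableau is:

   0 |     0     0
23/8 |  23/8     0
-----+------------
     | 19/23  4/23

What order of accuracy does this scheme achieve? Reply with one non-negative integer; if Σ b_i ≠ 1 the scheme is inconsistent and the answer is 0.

b = (19/23, 4/23)
c = (0, 23/8)
Σ b_i: 19/23·1 + 4/23·1 = 1 ✓
b·c: 4/23·23/8 = 1/2 ✓; 2 stages ⇒ order 2.

2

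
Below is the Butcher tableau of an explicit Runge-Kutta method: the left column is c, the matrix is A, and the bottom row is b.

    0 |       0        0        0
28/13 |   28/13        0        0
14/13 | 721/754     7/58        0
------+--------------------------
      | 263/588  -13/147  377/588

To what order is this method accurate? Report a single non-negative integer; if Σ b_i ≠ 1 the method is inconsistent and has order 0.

3

b = (263/588, -13/147, 377/588)
c = (0, 28/13, 14/13)
Ac = (0, 0, 98/377)
Σ b_i: 263/588·1 + (-13/147)·1 + 377/588·1 = 1 ✓
b·c: (-13/147)·28/13 + 377/588·14/13 = 1/2 ✓
b·c²: (-13/147)·784/169 + 377/588·196/169 = 1/3 ✓
b·Ac: 377/588·98/377 = 1/6 ✓; 3 stages ⇒ order 3.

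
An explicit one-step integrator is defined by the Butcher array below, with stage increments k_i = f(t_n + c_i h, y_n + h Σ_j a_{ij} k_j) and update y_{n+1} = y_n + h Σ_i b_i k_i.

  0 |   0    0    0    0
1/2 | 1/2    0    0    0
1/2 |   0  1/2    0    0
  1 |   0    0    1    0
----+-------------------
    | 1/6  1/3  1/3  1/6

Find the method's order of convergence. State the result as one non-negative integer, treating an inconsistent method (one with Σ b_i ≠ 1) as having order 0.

4

b = (1/6, 1/3, 1/3, 1/6)
c = (0, 1/2, 1/2, 1)
Ac = (0, 0, 1/4, 1/2)
Σ b_i: 1/6·1 + 1/3·1 + 1/3·1 + 1/6·1 = 1 ✓
b·c: 1/3·1/2 + 1/3·1/2 + 1/6·1 = 1/2 ✓
b·c²: 1/3·1/4 + 1/3·1/4 + 1/6·1 = 1/3 ✓
b·Ac: 1/3·1/4 + 1/6·1/2 = 1/6 ✓
b·c³: 1/3·1/8 + 1/3·1/8 + 1/6·1 = 1/4 ✓
b·(c∘Ac): 1/3·1/8 + 1/6·1/2 = 1/8 ✓
b·Ac²: 1/3·1/8 + 1/6·1/4 = 1/12 ✓
b·A²c: 1/6·1/4 = 1/24 ✓; 4 stages ⇒ order 4.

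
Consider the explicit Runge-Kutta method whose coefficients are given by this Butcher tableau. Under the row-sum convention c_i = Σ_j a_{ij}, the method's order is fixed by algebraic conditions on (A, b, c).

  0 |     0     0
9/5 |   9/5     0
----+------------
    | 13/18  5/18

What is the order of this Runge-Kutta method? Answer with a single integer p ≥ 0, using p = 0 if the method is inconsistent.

2

b = (13/18, 5/18)
c = (0, 9/5)
Σ b_i: 13/18·1 + 5/18·1 = 1 ✓
b·c: 5/18·9/5 = 1/2 ✓; 2 stages ⇒ order 2.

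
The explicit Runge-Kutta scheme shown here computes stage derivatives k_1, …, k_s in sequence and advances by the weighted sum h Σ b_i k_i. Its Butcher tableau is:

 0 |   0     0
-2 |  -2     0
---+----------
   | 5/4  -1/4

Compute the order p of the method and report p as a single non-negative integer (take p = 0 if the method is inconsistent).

b = (5/4, -1/4)
c = (0, -2)
Σ b_i: 5/4·1 + (-1/4)·1 = 1 ✓
b·c: (-1/4)·(-2) = 1/2 ✓; 2 stages ⇒ order 2.

2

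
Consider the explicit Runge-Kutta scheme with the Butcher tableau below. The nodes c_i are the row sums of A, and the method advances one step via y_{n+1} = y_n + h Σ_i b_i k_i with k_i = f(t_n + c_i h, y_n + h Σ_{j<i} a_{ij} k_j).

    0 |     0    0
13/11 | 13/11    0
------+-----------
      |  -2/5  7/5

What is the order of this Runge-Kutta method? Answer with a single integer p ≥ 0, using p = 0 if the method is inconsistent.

b = (-2/5, 7/5)
c = (0, 13/11)
Σ b_i: (-2/5)·1 + 7/5·1 = 1 ✓
b·c: 7/5·13/11 = 91/55 ≠ 1/2 ⇒ order 1.

1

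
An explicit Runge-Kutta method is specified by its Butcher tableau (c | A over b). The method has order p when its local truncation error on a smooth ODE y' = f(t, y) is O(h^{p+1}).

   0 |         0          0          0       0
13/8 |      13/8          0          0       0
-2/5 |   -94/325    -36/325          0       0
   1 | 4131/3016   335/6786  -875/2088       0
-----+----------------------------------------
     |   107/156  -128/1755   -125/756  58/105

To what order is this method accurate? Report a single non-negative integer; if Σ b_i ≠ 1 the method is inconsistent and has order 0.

4

b = (107/156, -128/1755, -125/756, 58/105)
c = (0, 13/8, -2/5, 1)
Ac = (0, 0, -9/50, 115/464)
Σ b_i: 107/156·1 + (-128/1755)·1 + (-125/756)·1 + 58/105·1 = 1 ✓
b·c: (-128/1755)·13/8 + (-125/756)·(-2/5) + 58/105·1 = 1/2 ✓
b·c²: (-128/1755)·169/64 + (-125/756)·4/25 + 58/105·1 = 1/3 ✓
b·Ac: (-125/756)·(-9/50) + 58/105·115/464 = 1/6 ✓
b·c³: (-128/1755)·2197/512 + (-125/756)·(-8/125) + 58/105·1 = 1/4 ✓
b·(c∘Ac): (-125/756)·9/125 + 58/105·115/464 = 1/8 ✓
b·Ac²: (-125/756)·(-117/400) + 58/105·235/3712 = 1/12 ✓
b·A²c: 58/105·35/464 = 1/24 ✓; 4 stages ⇒ order 4.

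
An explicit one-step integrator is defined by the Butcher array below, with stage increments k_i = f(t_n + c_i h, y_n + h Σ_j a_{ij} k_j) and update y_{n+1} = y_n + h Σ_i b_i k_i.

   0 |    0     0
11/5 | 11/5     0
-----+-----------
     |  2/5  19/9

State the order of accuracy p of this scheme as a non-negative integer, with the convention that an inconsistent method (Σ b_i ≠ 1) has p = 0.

b = (2/5, 19/9)
c = (0, 11/5)
Σ b_i: 2/5·1 + 19/9·1 = 113/45 ≠ 1 ⇒ order 0.

0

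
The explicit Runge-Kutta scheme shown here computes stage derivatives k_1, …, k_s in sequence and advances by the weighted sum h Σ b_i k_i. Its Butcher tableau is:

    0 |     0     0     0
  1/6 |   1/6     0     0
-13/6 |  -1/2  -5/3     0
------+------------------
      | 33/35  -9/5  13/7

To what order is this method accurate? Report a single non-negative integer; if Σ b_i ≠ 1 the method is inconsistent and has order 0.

b = (33/35, -9/5, 13/7)
c = (0, 1/6, -13/6)
Ac = (0, 0, -5/18)
Σ b_i: 33/35·1 + (-9/5)·1 + 13/7·1 = 1 ✓
b·c: (-9/5)·1/6 + 13/7·(-13/6) = -454/105 ≠ 1/2 ⇒ order 1.

1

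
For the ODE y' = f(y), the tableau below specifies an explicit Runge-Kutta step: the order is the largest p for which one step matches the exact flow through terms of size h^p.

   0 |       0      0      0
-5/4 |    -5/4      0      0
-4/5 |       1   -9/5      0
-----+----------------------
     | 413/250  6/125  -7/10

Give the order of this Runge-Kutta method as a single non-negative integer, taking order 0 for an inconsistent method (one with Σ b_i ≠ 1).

b = (413/250, 6/125, -7/10)
c = (0, -5/4, -4/5)
Ac = (0, 0, 9/4)
Σ b_i: 413/250·1 + 6/125·1 + (-7/10)·1 = 1 ✓
b·c: 6/125·(-5/4) + (-7/10)·(-4/5) = 1/2 ✓
b·c²: 6/125·25/16 + (-7/10)·16/25 = -373/1000 ≠ 1/3 ⇒ order 2.
b·Ac: (-7/10)·9/4 = -63/40 ≠ 1/6

2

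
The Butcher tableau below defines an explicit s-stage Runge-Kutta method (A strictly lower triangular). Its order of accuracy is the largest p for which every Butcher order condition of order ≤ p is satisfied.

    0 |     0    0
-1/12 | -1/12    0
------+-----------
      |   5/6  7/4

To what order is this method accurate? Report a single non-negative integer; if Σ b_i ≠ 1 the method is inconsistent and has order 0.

b = (5/6, 7/4)
c = (0, -1/12)
Σ b_i: 5/6·1 + 7/4·1 = 31/12 ≠ 1 ⇒ order 0.

0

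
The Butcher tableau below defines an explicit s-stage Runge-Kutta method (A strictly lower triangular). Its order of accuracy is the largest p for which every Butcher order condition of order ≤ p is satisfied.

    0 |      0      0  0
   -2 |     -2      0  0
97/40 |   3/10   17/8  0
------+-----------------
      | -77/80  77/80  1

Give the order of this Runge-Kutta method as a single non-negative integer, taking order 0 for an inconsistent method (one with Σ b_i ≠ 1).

b = (-77/80, 77/80, 1)
c = (0, -2, 97/40)
Ac = (0, 0, -17/4)
Σ b_i: (-77/80)·1 + 77/80·1 + 1·1 = 1 ✓
b·c: 77/80·(-2) + 1·97/40 = 1/2 ✓
b·c²: 77/80·4 + 1·9409/1600 = 15569/1600 ≠ 1/3 ⇒ order 2.
b·Ac: 1·(-17/4) = -17/4 ≠ 1/6

2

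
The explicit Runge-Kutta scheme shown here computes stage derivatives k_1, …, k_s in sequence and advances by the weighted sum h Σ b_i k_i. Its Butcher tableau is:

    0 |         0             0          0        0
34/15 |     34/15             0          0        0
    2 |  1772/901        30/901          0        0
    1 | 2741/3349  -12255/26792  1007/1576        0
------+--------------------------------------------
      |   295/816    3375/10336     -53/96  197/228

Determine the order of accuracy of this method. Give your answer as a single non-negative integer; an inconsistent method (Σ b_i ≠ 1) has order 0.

4

b = (295/816, 3375/10336, -53/96, 197/228)
c = (0, 34/15, 2, 1)
Ac = (0, 0, 4/53, 95/394)
Σ b_i: 295/816·1 + 3375/10336·1 + (-53/96)·1 + 197/228·1 = 1 ✓
b·c: 3375/10336·34/15 + (-53/96)·2 + 197/228·1 = 1/2 ✓
b·c²: 3375/10336·1156/225 + (-53/96)·4 + 197/228·1 = 1/3 ✓
b·Ac: (-53/96)·4/53 + 197/228·95/394 = 1/6 ✓
b·c³: 3375/10336·39304/3375 + (-53/96)·8 + 197/228·1 = 1/4 ✓
b·(c∘Ac): (-53/96)·8/53 + 197/228·95/394 = 1/8 ✓
b·Ac²: (-53/96)·136/795 + 197/228·608/2955 = 1/12 ✓
b·A²c: 197/228·19/394 = 1/24 ✓; 4 stages ⇒ order 4.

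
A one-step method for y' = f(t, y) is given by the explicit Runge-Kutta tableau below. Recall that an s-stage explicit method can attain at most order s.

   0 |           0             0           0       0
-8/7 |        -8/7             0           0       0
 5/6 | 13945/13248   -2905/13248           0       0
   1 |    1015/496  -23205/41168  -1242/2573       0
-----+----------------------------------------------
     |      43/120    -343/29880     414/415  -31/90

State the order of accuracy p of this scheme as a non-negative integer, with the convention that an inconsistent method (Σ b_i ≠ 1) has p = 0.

4

b = (43/120, -343/29880, 414/415, -31/90)
c = (0, -8/7, 5/6, 1)
Ac = (0, 0, 415/1656, 15/62)
Σ b_i: 43/120·1 + (-343/29880)·1 + 414/415·1 + (-31/90)·1 = 1 ✓
b·c: (-343/29880)·(-8/7) + 414/415·5/6 + (-31/90)·1 = 1/2 ✓
b·c²: (-343/29880)·64/49 + 414/415·25/36 + (-31/90)·1 = 1/3 ✓
b·Ac: 414/415·415/1656 + (-31/90)·15/62 = 1/6 ✓
b·c³: (-343/29880)·(-512/343) + 414/415·125/216 + (-31/90)·1 = 1/4 ✓
b·(c∘Ac): 414/415·2075/9936 + (-31/90)·15/62 = 1/8 ✓
b·Ac²: 414/415·(-415/1449) + (-31/90)·(-15/14) = 1/12 ✓
b·A²c: (-31/90)·(-15/124) = 1/24 ✓; 4 stages ⇒ order 4.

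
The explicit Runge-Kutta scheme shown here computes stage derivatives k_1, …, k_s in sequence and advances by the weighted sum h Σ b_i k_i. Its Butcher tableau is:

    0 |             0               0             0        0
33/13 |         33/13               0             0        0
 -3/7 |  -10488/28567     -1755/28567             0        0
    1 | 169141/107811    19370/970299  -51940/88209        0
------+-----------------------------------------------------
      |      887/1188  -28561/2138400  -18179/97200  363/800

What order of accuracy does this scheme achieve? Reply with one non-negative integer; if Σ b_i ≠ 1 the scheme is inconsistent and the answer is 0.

b = (887/1188, -28561/2138400, -18179/97200, 363/800)
c = (0, 33/13, -3/7, 1)
Ac = (0, 0, -405/2597, 10/33)
Σ b_i: 887/1188·1 + (-28561/2138400)·1 + (-18179/97200)·1 + 363/800·1 = 1 ✓
b·c: (-28561/2138400)·33/13 + (-18179/97200)·(-3/7) + 363/800·1 = 1/2 ✓
b·c²: (-28561/2138400)·1089/169 + (-18179/97200)·9/49 + 363/800·1 = 1/3 ✓
b·Ac: (-18179/97200)·(-405/2597) + 363/800·10/33 = 1/6 ✓
b·c³: (-28561/2138400)·35937/2197 + (-18179/97200)·(-27/343) + 363/800·1 = 1/4 ✓
b·(c∘Ac): (-18179/97200)·1215/18179 + 363/800·10/33 = 1/8 ✓
b·Ac²: (-18179/97200)·(-13365/33761) + 363/800·290/14157 = 1/12 ✓
b·A²c: 363/800·100/1089 = 1/24 ✓; 4 stages ⇒ order 4.

4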